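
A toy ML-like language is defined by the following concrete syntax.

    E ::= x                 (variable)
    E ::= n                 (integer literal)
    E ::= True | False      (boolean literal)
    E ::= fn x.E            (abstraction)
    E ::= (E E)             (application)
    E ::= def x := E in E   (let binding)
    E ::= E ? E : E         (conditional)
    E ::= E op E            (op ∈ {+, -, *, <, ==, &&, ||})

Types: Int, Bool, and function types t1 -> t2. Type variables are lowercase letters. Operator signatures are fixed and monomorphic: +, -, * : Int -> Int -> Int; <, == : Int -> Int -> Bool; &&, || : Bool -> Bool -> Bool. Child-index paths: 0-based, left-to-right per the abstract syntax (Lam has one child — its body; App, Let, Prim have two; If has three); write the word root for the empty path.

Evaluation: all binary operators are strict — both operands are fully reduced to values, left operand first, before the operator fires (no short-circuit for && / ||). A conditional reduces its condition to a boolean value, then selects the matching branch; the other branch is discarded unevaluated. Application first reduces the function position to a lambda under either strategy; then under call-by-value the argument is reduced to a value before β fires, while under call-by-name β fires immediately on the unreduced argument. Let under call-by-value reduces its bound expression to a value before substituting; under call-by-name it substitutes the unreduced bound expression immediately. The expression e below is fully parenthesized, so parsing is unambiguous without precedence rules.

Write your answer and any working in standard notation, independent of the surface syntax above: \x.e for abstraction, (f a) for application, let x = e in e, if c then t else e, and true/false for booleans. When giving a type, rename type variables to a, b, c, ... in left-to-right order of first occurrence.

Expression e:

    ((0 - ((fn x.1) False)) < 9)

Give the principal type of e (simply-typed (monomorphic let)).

Answer: Bool

Trace:
  unify Int ~ Int
\x._ : a -> Int
  unify a -> Int ~ Bool -> b
  unify a ~ Bool
  unify Int ~ b
_ _ : Int
  unify Int ~ Int
  unify Int ~ Int
  unify Int ~ Int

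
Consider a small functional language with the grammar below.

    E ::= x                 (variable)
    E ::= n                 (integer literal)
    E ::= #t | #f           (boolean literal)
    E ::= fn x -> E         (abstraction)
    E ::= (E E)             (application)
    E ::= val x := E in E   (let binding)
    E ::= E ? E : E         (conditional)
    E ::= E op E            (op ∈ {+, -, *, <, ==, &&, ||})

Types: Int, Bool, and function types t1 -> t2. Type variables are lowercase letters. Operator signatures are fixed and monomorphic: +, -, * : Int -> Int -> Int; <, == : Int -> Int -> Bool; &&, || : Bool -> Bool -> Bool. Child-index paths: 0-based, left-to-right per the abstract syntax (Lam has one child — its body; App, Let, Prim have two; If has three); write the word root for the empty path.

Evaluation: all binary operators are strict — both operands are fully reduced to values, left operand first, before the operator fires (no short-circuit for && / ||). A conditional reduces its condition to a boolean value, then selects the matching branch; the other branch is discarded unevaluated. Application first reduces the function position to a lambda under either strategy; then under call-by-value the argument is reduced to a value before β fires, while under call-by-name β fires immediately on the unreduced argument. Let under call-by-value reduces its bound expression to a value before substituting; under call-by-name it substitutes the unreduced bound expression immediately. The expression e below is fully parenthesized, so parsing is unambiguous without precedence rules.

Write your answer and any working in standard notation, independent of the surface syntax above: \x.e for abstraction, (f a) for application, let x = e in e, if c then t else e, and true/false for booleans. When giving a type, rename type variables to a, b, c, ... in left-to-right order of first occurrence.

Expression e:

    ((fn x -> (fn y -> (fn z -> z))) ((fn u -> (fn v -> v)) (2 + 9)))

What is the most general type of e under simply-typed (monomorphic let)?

Answer: a -> b -> b

Trace:
z : c
\z._ : c -> c
\y._ : b -> c -> c
\x._ : a -> b -> c -> c
v : e
\v._ : e -> e
\u._ : d -> e -> e
  unify Int ~ Int
  unify Int ~ Int
  unify d -> e -> e ~ Int -> f
  unify d ~ Int
  unify e -> e ~ f
_ _ : e -> e
  unify a -> b -> c -> c ~ (e -> e) -> g
  unify a ~ e -> e
  unify b -> c -> c ~ g
_ _ : b -> c -> c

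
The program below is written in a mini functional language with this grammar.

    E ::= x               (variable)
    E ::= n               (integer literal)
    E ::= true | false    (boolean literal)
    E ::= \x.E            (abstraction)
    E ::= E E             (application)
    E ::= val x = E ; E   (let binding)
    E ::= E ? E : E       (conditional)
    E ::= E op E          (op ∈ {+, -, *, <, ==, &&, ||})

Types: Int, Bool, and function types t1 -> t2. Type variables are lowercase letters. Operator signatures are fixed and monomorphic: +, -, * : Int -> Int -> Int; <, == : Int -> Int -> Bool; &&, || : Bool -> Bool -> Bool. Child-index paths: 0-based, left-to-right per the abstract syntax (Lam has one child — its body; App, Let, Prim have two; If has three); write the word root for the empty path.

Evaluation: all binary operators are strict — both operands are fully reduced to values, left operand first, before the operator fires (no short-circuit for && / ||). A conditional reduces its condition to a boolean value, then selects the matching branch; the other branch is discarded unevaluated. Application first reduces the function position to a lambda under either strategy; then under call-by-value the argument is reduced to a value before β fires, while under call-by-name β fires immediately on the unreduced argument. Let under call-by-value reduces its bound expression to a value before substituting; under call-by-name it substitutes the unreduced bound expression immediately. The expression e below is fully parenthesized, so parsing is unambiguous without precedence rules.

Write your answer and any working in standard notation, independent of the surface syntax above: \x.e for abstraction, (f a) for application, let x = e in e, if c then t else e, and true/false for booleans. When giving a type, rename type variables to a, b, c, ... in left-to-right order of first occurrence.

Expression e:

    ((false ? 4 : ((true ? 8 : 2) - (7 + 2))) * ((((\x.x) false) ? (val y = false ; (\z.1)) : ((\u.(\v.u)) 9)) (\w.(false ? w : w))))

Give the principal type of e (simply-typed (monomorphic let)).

Answer: Int

Trace:
  unify Bool ~ Bool
  unify Bool ~ Bool
  unify Int ~ Int
  unify Int ~ Int
  unify Int ~ Int
  unify Int ~ Int
  unify Int ~ Int
  unify Int ~ Int
  unify Int ~ Int
x : a
\x._ : a -> a
  unify a -> a ~ Bool -> b
  unify a ~ Bool
  unify Bool ~ b
_ _ : Bool
  unify Bool ~ Bool
let y : Bool
\z._ : c -> Int
u : d
\v._ : e -> d
\u._ : d -> e -> d
  unify d -> e -> d ~ Int -> f
  unify d ~ Int
  unify e -> Int ~ f
_ _ : e -> Int
  unify c -> Int ~ e -> Int
  unify c ~ e
  unify Int ~ Int
  unify Bool ~ Bool
w : g
w : g
  unify g ~ g
\w._ : g -> g
  unify e -> Int ~ (g -> g) -> h
  unify e ~ g -> g
  unify Int ~ h
_ _ : Int
  unify Int ~ Int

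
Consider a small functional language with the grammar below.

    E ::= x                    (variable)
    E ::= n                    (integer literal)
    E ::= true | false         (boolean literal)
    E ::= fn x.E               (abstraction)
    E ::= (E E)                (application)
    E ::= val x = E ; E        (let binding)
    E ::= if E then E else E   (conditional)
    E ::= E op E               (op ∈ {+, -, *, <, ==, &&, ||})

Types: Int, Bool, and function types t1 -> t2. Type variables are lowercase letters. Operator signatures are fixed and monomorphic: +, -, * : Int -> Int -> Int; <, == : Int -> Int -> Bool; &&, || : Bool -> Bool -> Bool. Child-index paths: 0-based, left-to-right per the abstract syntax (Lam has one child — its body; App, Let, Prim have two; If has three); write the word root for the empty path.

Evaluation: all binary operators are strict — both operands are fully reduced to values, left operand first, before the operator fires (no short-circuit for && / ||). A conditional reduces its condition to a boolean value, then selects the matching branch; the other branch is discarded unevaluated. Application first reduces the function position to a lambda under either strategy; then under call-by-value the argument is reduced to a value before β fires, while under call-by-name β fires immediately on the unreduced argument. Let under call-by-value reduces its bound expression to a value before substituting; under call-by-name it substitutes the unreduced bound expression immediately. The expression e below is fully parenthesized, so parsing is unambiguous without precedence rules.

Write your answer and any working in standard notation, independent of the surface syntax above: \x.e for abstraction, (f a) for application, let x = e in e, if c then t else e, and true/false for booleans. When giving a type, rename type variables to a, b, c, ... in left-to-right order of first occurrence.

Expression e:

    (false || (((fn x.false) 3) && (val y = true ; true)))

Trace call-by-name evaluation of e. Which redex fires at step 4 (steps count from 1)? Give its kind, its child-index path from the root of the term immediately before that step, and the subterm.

Trace:
step 0: (false || (((\x.false) 3) && (let y = true in true)))
step 1: [beta@1.0] (false || (false && (let y = true in true)))
step 2: [let@1.1] (false || (false && true))
step 3: [delta@1] (false || false)
step 4: [delta@root] false

Answer: delta at root : (false || false)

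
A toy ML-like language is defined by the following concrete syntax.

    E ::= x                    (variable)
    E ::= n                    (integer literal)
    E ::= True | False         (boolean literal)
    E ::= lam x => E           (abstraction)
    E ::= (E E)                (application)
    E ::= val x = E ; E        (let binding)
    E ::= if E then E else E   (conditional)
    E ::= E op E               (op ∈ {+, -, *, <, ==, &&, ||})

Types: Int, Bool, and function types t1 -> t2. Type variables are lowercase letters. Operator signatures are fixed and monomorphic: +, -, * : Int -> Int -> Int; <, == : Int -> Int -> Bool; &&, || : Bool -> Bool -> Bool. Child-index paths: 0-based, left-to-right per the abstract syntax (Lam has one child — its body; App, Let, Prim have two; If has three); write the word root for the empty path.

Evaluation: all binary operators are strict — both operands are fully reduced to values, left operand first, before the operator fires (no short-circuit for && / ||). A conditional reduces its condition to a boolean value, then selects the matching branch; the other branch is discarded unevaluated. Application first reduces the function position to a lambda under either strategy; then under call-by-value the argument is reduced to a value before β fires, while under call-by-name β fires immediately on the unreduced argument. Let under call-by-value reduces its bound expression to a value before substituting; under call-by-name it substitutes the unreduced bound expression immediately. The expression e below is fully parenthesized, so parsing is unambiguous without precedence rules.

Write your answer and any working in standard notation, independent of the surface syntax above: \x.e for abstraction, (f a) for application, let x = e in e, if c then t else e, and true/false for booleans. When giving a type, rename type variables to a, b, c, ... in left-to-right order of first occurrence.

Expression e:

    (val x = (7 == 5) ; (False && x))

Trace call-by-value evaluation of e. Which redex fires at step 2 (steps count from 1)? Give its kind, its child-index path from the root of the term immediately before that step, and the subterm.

Answer: let at root : (let x = false in (false && x))

Trace:
step 0: (let x = (7 == 5) in (false && x))
step 1: [delta@0] (let x = false in (false && x))
step 2: [let@root] (false && false)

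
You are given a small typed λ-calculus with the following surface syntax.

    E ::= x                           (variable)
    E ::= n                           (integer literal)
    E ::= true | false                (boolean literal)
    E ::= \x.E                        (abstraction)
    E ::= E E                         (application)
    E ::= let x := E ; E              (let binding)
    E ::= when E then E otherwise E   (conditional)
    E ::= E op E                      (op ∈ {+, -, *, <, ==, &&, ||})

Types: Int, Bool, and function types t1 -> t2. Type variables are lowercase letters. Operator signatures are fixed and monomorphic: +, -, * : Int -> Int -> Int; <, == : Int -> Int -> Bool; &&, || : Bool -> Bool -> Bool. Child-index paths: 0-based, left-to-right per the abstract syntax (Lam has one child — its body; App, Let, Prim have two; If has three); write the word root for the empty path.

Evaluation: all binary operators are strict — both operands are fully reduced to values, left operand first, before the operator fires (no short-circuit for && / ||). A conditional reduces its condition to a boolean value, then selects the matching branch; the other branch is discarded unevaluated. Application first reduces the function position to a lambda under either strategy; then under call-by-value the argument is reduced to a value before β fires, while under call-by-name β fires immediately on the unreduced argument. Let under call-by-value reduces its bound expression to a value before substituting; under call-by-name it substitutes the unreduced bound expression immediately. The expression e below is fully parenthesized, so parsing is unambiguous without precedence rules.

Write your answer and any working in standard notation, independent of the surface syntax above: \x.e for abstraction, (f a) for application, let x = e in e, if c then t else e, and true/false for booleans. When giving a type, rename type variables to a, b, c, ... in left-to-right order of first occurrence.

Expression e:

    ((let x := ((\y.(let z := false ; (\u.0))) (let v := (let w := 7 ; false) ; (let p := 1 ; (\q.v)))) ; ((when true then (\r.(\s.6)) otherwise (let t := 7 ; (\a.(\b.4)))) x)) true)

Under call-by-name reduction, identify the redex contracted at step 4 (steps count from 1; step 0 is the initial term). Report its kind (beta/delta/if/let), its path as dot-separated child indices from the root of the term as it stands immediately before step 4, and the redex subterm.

Answer: beta at root : ((\s.6) true)

Working:
step 0: ((let x = ((\y.(let z = false in (\u.0))) (let v = (let w = 7 in false) in (let p = 1 in (\q.v)))) in ((if true then (\r.(\s.6)) else (let t = 7 in (\a.(\b.4)))) x)) true)
step 1: [let@0] (((if true then (\r.(\s.6)) else (let t = 7 in (\a.(\b.4)))) ((\y.(let z = false in (\u.0))) (let v = (let w = 7 in false) in (let p = 1 in (\q.v))))) true)
step 2: [if@0.0] (((\r.(\s.6)) ((\y.(let z = false in (\u.0))) (let v = (let w = 7 in false) in (let p = 1 in (\q.v))))) true)
step 3: [beta@0] ((\s.6) true)
step 4: [beta@root] 6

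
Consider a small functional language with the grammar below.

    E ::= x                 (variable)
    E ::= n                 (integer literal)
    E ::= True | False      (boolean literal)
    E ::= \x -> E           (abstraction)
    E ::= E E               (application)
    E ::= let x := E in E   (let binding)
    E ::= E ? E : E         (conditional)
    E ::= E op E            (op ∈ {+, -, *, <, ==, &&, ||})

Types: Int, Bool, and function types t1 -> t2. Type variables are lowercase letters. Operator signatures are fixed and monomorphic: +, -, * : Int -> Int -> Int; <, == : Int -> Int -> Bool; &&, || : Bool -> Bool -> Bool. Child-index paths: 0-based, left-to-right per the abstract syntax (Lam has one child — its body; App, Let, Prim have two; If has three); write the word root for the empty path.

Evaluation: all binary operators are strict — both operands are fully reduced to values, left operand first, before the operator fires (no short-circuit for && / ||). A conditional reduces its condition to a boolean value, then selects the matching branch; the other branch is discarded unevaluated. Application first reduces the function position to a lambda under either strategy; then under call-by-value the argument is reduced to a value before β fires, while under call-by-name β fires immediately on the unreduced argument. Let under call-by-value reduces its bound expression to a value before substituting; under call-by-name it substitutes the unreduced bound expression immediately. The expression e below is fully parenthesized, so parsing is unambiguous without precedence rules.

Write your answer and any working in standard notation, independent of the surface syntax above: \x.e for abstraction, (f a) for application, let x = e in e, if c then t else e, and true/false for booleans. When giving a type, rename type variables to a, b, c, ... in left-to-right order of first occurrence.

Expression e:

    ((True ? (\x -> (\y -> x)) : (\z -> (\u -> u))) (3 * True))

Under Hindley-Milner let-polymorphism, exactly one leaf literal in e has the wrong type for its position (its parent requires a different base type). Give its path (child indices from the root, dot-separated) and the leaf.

Answer: 1.1 : true

Derivation:
  unify Bool ~ Bool
x : a
\y._ : b -> a
\x._ : a -> b -> a
u : d
\u._ : d -> d
\z._ : c -> d -> d
  unify a -> b -> a ~ c -> d -> d
  unify a ~ c
  unify b -> c ~ d -> d
  unify b ~ d
  unify c ~ d
  unify Int ~ Int
  unify Bool ~ Int
  FAIL: mismatch Bool ~ Int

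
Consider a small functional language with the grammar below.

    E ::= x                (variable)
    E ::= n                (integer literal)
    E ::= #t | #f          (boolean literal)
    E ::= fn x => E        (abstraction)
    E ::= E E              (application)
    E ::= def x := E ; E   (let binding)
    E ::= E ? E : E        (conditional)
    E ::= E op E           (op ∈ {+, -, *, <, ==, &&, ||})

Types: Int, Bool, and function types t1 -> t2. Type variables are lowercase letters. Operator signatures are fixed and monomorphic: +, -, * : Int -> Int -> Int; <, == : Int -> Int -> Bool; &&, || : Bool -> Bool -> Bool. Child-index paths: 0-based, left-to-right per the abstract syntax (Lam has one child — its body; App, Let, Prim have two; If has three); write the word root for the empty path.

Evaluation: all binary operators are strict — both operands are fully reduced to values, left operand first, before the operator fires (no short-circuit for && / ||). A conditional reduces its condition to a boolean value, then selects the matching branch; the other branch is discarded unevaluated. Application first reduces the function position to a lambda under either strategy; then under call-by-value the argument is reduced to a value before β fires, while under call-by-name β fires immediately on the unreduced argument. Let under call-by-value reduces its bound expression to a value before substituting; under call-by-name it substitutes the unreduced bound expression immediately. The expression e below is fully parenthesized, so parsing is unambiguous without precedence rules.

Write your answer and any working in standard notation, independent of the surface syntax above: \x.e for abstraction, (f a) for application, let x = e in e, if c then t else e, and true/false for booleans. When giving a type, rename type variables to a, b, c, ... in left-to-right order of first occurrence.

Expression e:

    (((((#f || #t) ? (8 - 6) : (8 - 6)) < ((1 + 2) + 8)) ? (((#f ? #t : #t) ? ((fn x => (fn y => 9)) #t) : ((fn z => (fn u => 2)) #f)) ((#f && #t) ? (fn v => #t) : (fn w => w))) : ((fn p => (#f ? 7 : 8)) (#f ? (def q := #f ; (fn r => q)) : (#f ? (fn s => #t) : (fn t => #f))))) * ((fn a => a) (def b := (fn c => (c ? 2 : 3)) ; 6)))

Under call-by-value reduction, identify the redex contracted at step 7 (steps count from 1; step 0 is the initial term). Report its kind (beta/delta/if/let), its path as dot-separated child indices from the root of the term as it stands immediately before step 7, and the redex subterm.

Answer: if at 0 : (if true then ((if (if false then true else true) then ((\x.(\y.9)) true) else ((\z.(\u.2)) false)) (if (false && true) then (\v.true) else (\w.w))) else ((\p.(if false then 7 else 8)) (if false then (let q = false in (\r.q)) else (if false then (\s.true) else (\t.false)))))

Derivation:
step 0: ((if ((if (false || true) then (8 - 6) else (8 - 6)) < ((1 + 2) + 8)) then ((if (if false then true else true) then ((\x.(\y.9)) true) else ((\z.(\u.2)) false)) (if (false && true) then (\v.true) else (\w.w))) else ((\p.(if false then 7 else 8)) (if false then (let q = false in (\r.q)) else (if false then (\s.true) else (\t.false))))) * ((\a.a) (let b = (\c.(if c then 2 else 3)) in 6)))
step 1: [delta@0.0.0.0] ((if ((if true then (8 - 6) else (8 - 6)) < ((1 + 2) + 8)) then ((if (if false then true else true) then ((\x.(\y.9)) true) else ((\z.(\u.2)) false)) (if (false && true) then (\v.true) else (\w.w))) else ((\p.(if false then 7 else 8)) (if false then (let q = false in (\r.q)) else (if false then (\s.true) else (\t.false))))) * ((\a.a) (let b = (\c.(if c then 2 else 3)) in 6)))
step 2: [if@0.0.0] ((if ((8 - 6) < ((1 + 2) + 8)) then ((if (if false then true else true) then ((\x.(\y.9)) true) else ((\z.(\u.2)) false)) (if (false && true) then (\v.true) else (\w.w))) else ((\p.(if false then 7 else 8)) (if false then (let q = false in (\r.q)) else (if false then (\s.true) else (\t.false))))) * ((\a.a) (let b = (\c.(if c then 2 else 3)) in 6)))
step 3: [delta@0.0.0] ((if (2 < ((1 + 2) + 8)) then ((if (if false then true else true) then ((\x.(\y.9)) true) else ((\z.(\u.2)) false)) (if (false && true) then (\v.true) else (\w.w))) else ((\p.(if false then 7 else 8)) (if false then (let q = false in (\r.q)) else (if false then (\s.true) else (\t.false))))) * ((\a.a) (let b = (\c.(if c then 2 else 3)) in 6)))
step 4: [delta@0.0.1.0] ((if (2 < (3 + 8)) then ((if (if false then true else true) then ((\x.(\y.9)) true) else ((\z.(\u.2)) false)) (if (false && true) then (\v.true) else (\w.w))) else ((\p.(if false then 7 else 8)) (if false then (let q = false in (\r.q)) else (if false then (\s.true) else (\t.false))))) * ((\a.a) (let b = (\c.(if c then 2 else 3)) in 6)))
step 5: [delta@0.0.1] ((if (2 < 11) then ((if (if false then true else true) then ((\x.(\y.9)) true) else ((\z.(\u.2)) false)) (if (false && true) then (\v.true) else (\w.w))) else ((\p.(if false then 7 else 8)) (if false then (let q = false in (\r.q)) else (if false then (\s.true) else (\t.false))))) * ((\a.a) (let b = (\c.(if c then 2 else 3)) in 6)))
step 6: [delta@0.0] ((if true then ((if (if false then true else true) then ((\x.(\y.9)) true) else ((\z.(\u.2)) false)) (if (false && true) then (\v.true) else (\w.w))) else ((\p.(if false then 7 else 8)) (if false then (let q = false in (\r.q)) else (if false then (\s.true) else (\t.false))))) * ((\a.a) (let b = (\c.(if c then 2 else 3)) in 6)))
step 7: [if@0] (((if (if false then true else true) then ((\x.(\y.9)) true) else ((\z.(\u.2)) false)) (if (false && true) then (\v.true) else (\w.w))) * ((\a.a) (let b = (\c.(if c then 2 else 3)) in 6)))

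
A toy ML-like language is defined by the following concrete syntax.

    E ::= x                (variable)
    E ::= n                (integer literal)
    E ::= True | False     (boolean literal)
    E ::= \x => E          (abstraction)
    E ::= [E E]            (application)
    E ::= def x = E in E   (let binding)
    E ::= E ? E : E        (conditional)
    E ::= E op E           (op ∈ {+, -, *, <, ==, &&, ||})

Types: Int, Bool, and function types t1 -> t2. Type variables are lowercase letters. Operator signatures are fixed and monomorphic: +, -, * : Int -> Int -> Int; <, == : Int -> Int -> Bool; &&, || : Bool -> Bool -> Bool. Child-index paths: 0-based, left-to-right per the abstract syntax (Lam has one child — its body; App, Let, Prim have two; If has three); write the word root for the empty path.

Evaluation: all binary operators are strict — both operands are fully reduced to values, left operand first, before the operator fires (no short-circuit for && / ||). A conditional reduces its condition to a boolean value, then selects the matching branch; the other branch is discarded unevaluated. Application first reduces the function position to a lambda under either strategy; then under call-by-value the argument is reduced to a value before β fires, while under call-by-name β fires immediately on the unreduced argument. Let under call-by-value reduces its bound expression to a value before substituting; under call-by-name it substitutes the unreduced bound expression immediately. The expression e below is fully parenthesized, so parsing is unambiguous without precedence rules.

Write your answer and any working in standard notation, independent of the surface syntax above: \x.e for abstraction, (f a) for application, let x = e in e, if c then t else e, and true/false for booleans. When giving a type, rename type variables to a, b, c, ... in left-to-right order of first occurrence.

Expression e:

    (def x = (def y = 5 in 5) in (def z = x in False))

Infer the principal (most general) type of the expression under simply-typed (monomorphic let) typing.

Answer: Bool

Trace:
let y : Int
let x : Int
x : Int
let z : Int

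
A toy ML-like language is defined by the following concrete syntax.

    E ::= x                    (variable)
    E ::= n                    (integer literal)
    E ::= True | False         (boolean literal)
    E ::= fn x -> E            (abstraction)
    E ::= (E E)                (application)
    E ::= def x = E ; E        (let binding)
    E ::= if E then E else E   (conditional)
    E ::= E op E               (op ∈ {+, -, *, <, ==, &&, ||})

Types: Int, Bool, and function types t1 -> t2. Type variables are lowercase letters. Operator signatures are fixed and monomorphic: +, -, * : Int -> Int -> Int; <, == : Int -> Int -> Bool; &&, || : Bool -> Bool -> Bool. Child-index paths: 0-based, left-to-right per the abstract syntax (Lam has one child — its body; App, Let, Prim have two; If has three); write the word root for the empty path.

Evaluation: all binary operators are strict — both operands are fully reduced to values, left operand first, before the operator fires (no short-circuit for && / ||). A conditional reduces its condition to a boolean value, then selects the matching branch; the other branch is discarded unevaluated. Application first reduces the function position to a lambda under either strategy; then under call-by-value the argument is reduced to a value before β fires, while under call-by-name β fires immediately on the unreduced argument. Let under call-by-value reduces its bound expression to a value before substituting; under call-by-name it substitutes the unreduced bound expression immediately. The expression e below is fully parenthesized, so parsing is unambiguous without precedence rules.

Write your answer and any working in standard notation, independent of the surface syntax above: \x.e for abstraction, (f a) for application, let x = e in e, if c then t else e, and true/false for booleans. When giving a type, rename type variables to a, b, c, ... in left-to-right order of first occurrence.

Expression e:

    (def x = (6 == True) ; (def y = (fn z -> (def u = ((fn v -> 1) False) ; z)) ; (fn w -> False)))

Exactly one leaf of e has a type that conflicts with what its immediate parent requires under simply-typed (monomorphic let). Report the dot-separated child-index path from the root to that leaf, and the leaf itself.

Trace:
  unify Int ~ Int
  unify Bool ~ Int
  FAIL: mismatch Bool ~ Int

Answer: 0.1 : true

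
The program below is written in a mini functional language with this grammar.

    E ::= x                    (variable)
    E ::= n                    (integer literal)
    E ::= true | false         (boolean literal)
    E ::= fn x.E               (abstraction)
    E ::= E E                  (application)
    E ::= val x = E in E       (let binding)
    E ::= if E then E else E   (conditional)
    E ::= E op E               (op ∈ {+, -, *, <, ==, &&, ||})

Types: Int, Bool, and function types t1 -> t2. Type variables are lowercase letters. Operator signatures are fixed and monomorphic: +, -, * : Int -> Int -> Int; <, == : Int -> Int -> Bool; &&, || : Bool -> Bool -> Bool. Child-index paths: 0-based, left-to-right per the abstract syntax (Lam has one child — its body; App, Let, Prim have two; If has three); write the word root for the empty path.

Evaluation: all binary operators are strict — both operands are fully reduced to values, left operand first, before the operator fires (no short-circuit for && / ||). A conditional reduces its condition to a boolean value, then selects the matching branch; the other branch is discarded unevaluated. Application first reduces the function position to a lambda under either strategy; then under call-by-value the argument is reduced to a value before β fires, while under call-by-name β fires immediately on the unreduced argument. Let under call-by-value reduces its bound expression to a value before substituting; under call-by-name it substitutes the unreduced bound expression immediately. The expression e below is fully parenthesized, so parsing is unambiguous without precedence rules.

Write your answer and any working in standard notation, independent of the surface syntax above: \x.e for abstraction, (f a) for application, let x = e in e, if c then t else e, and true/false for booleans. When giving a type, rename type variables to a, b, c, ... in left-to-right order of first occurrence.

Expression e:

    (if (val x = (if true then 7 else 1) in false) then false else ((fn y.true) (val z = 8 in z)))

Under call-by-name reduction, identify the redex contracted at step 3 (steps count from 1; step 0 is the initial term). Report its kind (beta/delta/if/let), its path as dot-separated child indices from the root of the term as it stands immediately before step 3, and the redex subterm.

Derivation:
step 0: (if (let x = (if true then 7 else 1) in false) then false else ((\y.true) (let z = 8 in z)))
step 1: [let@0] (if false then false else ((\y.true) (let z = 8 in z)))
step 2: [if@root] ((\y.true) (let z = 8 in z))
step 3: [beta@root] true

Answer: beta at root : ((\y.true) (let z = 8 in z))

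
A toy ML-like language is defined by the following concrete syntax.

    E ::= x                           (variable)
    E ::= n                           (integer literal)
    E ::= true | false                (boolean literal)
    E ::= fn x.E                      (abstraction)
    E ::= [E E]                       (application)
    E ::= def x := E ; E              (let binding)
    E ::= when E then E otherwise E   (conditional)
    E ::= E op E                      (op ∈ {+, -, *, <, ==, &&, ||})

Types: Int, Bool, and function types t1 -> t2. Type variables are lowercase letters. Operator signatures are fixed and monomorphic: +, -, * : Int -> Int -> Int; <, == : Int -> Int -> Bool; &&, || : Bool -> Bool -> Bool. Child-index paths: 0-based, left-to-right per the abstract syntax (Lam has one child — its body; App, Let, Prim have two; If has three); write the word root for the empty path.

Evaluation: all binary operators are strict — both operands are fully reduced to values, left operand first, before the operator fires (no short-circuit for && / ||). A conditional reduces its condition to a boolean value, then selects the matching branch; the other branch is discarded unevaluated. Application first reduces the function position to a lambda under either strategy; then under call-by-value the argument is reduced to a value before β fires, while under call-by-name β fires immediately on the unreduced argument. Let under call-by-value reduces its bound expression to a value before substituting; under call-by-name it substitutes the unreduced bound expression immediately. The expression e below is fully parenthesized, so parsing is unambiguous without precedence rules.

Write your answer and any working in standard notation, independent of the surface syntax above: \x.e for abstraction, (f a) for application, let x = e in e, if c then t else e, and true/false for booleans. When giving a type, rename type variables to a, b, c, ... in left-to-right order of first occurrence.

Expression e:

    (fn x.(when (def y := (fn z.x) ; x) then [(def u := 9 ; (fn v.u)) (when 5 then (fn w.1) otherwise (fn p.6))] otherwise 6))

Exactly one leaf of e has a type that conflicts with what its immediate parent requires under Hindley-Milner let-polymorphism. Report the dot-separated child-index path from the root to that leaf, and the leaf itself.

Trace:
x : a
\z._ : b -> a
let y : forall. b -> a
x : a
  unify a ~ Bool
let u : Int
u : Int
\v._ : c -> Int
  unify Int ~ Bool
  FAIL: mismatch Int ~ Bool

Answer: 0.1.1.0 : 5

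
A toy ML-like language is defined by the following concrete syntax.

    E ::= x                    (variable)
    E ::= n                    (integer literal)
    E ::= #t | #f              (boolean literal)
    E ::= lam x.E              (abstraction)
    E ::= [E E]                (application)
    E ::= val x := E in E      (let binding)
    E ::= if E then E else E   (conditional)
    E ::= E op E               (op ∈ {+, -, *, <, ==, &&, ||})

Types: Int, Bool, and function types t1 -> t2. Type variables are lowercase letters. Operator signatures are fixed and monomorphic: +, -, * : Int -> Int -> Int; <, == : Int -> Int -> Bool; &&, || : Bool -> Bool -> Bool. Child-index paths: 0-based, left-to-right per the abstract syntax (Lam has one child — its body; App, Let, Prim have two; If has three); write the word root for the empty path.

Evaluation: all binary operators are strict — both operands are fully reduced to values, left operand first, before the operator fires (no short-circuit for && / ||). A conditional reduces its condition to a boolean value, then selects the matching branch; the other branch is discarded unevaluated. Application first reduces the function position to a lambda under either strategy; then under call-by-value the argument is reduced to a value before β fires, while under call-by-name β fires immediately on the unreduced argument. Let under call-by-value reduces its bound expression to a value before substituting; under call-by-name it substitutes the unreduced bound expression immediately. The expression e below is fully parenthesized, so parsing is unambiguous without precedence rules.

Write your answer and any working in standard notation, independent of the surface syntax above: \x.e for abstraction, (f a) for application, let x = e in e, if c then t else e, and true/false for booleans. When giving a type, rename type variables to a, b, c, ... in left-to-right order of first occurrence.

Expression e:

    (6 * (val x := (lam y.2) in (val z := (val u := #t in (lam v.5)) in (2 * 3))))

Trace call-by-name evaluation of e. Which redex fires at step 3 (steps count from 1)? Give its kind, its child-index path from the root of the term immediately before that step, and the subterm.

Answer: delta at 1 : (2 * 3)

Trace:
step 0: (6 * (let x = (\y.2) in (let z = (let u = true in (\v.5)) in (2 * 3))))
step 1: [let@1] (6 * (let z = (let u = true in (\v.5)) in (2 * 3)))
step 2: [let@1] (6 * (2 * 3))
step 3: [delta@1] (6 * 6)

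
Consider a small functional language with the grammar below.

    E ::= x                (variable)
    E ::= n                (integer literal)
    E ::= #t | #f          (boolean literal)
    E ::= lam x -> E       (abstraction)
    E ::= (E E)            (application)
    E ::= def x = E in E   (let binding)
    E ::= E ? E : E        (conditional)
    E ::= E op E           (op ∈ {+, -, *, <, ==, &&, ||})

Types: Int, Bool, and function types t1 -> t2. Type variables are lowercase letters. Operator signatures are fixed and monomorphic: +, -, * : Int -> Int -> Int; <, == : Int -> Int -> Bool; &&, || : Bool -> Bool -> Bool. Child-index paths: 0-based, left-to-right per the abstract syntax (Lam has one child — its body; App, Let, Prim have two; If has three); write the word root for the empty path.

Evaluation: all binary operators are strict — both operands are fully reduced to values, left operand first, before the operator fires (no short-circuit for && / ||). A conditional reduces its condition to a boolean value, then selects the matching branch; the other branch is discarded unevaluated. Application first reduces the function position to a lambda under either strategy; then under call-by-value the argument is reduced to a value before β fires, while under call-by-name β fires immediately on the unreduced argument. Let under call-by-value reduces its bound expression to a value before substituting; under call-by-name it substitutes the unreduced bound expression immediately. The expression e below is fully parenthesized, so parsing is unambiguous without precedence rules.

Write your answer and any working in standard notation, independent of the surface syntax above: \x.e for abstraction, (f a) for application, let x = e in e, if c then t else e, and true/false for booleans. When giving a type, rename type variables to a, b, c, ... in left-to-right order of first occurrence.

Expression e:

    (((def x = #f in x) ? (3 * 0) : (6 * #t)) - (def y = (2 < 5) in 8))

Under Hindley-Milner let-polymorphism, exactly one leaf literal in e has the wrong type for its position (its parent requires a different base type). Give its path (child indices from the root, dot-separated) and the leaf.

Working:
let x : Bool
x : Bool
  unify Bool ~ Bool
  unify Int ~ Int
  unify Int ~ Int
  unify Int ~ Int
  unify Bool ~ Int
  FAIL: mismatch Bool ~ Int

Answer: 0.2.1 : true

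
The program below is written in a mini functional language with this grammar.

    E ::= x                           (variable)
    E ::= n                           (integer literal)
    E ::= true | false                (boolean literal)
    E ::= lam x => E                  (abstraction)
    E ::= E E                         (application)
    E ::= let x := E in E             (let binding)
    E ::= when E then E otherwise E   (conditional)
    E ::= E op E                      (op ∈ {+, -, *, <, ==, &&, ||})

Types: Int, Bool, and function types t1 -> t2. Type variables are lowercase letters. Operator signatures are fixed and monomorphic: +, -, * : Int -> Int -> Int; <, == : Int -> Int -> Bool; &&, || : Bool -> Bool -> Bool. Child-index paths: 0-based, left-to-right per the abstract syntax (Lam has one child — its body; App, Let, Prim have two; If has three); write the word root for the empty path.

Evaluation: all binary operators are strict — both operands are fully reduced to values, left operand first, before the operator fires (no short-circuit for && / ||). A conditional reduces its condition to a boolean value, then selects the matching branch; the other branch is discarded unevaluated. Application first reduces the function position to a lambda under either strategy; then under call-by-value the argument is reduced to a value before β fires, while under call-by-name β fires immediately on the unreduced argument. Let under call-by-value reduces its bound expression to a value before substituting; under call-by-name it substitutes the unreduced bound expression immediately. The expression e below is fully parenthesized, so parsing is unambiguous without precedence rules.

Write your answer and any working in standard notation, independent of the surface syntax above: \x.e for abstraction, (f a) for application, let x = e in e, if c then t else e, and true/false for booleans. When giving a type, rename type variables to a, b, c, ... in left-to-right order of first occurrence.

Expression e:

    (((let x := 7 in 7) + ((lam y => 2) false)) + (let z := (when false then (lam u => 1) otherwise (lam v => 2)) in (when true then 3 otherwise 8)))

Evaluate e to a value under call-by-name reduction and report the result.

Answer: 12

Trace:
step 0: (((let x = 7 in 7) + ((\y.2) false)) + (let z = (if false then (\u.1) else (\v.2)) in (if true then 3 else 8)))
step 1: [let@0.0] ((7 + ((\y.2) false)) + (let z = (if false then (\u.1) else (\v.2)) in (if true then 3 else 8)))
step 2: [beta@0.1] ((7 + 2) + (let z = (if false then (\u.1) else (\v.2)) in (if true then 3 else 8)))
step 3: [delta@0] (9 + (let z = (if false then (\u.1) else (\v.2)) in (if true then 3 else 8)))
step 4: [let@1] (9 + (if true then 3 else 8))
step 5: [if@1] (9 + 3)
step 6: [delta@root] 12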